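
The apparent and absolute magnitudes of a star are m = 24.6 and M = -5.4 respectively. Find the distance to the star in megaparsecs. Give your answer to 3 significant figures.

μ = m − M = 30.000
m − M = 5 log₁₀ d − 5
log₁₀ d = (m − M)/5 + 1 = 7.0000
d = 10^7.0000 = 1.000×10^7 pc
= 10.00 Mpc

d ≈ 10.0 Mpc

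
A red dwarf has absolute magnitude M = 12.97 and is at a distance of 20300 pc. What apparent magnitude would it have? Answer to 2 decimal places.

m ≈ 29.51

m = M + 5 log₁₀ d − 5 = 12.97 + 5·4.3075 − 5 = 29.507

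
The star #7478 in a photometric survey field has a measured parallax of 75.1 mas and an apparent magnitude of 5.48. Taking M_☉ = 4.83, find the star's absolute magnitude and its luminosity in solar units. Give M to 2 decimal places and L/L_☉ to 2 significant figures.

M ≈ 4.86; L/L_☉ ≈ 0.97

d = 1/p = 1000/75.1 mas = 13.32 pc
M = m − 5 log₁₀ d + 5 = 5.48 − 5·1.1244 + 5 = 4.858
M − M_☉ = 4.858 − 4.83 = 0.028
L/L_☉ = 10^(−0.4 × 0.028) = 0.9744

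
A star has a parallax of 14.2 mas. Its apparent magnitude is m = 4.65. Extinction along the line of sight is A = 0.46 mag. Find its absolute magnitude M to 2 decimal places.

M ≈ -0.05

p = 14.2 mas = 0.0142″ → d = 1/p = 70.42 pc
5 log₁₀(d/10 pc) = 5 log₁₀(70.42) − 5 = 4.239
M = m − 5 log₁₀(d/10) − A = 4.65 − 4.239 − 0.46 = -0.049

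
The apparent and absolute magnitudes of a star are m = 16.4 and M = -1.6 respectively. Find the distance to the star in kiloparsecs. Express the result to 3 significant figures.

μ = m − M = 18.000
m − M = 5 log₁₀ d − 5
log₁₀ d = (m − M)/5 + 1 = 4.6000
d = 10^4.6000 = 39810 pc
= 39.81 kpc

d ≈ 39.8 kpc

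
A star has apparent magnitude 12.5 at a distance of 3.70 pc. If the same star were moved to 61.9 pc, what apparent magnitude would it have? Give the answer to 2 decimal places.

m ≈ 18.62

Flux ∝ 1/d², so Δm = 5 log₁₀(d₂/d₁) = 5 log₁₀(61.9/3.70) = 6.117
m₂ = m₁ + Δm = 12.5 + (6.117) = 18.617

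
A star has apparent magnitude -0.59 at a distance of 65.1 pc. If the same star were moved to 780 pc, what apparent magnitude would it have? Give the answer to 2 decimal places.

Flux ∝ 1/d², so Δm = 5 log₁₀(d₂/d₁) = 5 log₁₀(780/65.1) = 5.393
m₂ = m₁ + Δm = -0.59 + (5.393) = 4.803

m ≈ 4.80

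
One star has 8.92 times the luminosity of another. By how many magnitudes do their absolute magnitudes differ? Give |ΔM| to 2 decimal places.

|ΔM| ≈ 2.38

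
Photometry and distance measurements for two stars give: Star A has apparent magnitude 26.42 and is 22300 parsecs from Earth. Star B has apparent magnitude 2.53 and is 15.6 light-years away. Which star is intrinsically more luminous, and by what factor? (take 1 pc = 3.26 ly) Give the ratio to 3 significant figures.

Star B is more luminous, by a factor of 166.

Star A: M = m − 5 log₁₀ d + 5 = 26.42 − 5·4.3483 + 5 = 9.678
Star B: d = 15.6 ly / 3.26 = 4.785 pc
Star B: M = m − 5 log₁₀ d + 5 = 2.53 − 5·0.6799 + 5 = 4.130
ΔM = M_A − M_B = 9.678 − (4.130) = 5.548; smaller M is more luminous → Star B.
L ratio = 10^(0.4 |ΔM|) = 10^2.219 = 165.7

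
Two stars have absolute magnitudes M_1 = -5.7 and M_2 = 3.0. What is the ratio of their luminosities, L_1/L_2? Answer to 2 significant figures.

L_1/L_2 ≈ 3000

ΔM = M_1 − M_2 = -8.7
L_1/L_2 = 10^(−0.4 ΔM) = 10^3.480 = 3020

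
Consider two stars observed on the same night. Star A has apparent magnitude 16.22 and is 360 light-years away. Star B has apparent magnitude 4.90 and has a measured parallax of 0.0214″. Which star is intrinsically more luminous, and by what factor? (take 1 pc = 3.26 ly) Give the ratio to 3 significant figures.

Star A: d = 360 ly / 3.26 = 110.4 pc
Star A: M = m − 5 log₁₀ d + 5 = 16.22 − 5·2.0431 + 5 = 11.005
Star B: d = 1/p = 1/0.0214″ = 46.73 pc
Star B: M = m − 5 log₁₀ d + 5 = 4.90 − 5·1.6696 + 5 = 1.552
ΔM = M_A − M_B = 11.005 − (1.552) = 9.453; smaller M is more luminous → Star B.
L ratio = 10^(0.4 |ΔM|) = 10^3.781 = 6040

Star B is more luminous, by a factor of 6040.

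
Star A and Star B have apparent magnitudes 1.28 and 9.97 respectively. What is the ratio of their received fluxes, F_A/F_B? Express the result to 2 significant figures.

Magnitude difference = -8.69
Flux ratio = 10^(−0.4 Δm) = 10^(−0.4 × -8.69) = 10^3.476 = 2992

F_A/F_B ≈ 3000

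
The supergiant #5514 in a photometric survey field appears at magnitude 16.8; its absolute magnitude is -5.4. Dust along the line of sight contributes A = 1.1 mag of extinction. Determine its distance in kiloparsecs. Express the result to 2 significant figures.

m − M = 5 log₁₀(d/10 pc) + A  ⇒  16.8 − (-5.4) − 1.1 = 5 log₁₀(d/10)
21.100 = 5 log₁₀(d/10)
log₁₀ d = (m − M − A)/5 + 1 = 5.2200
d = 10^5.2200 = 166000 pc
= 166.0 kpc

d ≈ 170 kpc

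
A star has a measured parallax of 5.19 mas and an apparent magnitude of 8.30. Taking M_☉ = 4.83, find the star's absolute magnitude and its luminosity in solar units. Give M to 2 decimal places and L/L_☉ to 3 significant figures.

M ≈ 1.88; L/L_☉ ≈ 15.2

d = 1/p = 1000/5.19 mas = 192.7 pc
M = m − 5 log₁₀ d + 5 = 8.30 − 5·2.2848 + 5 = 1.876
M − M_☉ = 1.876 − 4.83 = -2.954
L/L_☉ = 10^(−0.4 × -2.954) = 15.19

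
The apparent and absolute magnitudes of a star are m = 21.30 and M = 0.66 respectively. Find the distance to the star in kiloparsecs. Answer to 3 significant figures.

d ≈ 134 kpc

Distance modulus: m − M = 21.30 − (0.66) = 20.640
m − M = 5 log₁₀ d − 5
log₁₀ d = (m − M)/5 + 1 = 5.1280
d = 10^5.1280 = 134300 pc
= 134.3 kpc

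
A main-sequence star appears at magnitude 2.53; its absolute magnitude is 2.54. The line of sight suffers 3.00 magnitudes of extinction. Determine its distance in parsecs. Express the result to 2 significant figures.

d ≈ 2.5 pc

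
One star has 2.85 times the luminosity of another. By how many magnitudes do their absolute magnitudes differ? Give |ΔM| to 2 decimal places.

Pogson: ΔM = −2.5 log₁₀(ratio) = −2.5 log₁₀(2.85) = −2.5 × 0.4548 = -1.137

|ΔM| ≈ 1.14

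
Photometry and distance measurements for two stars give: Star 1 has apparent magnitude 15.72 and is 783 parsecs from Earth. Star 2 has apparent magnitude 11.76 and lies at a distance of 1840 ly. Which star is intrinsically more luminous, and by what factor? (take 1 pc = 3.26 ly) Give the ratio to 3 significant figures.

Star 2 is more luminous, by a factor of 19.9.

Star 1: M = m − 5 log₁₀ d + 5 = 15.72 − 5·2.8938 + 5 = 6.251
Star 2: d = 1840 ly / 3.26 = 564.4 pc
Star 2: M = m − 5 log₁₀ d + 5 = 11.76 − 5·2.7516 + 5 = 3.002
ΔM = M_1 − M_2 = 6.251 − (3.002) = 3.249; smaller M is more luminous → Star 2.
L ratio = 10^(0.4 |ΔM|) = 10^1.300 = 19.94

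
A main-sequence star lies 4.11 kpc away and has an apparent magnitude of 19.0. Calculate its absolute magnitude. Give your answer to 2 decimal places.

M ≈ 5.93

d = 4.11 kpc = 4110 pc
5 log₁₀(d/10 pc) = 5 log₁₀(4110) − 5 = 13.069
M = m − 5 log₁₀(d/10) = 19.0 − 13.069 = 5.931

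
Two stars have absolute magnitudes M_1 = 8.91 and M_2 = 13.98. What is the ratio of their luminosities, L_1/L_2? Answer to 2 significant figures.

L_1/L_2 ≈ 110

ΔM = M_1 − M_2 = -5.07
L_1/L_2 = 10^(−0.4 ΔM) = 10^2.028 = 106.7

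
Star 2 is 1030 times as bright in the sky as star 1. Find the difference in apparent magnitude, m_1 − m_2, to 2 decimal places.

Pogson: Δm = −2.5 log₁₀(ratio) = −2.5 log₁₀(1030) = −2.5 × 3.0128 = -7.532
Star 2 is brighter so has the smaller magnitude: m_1 − m_2 is positive.

m_1 − m_2 ≈ 7.53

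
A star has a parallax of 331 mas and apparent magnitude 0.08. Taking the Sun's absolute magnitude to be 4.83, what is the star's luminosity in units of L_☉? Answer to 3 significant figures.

L/L_☉ ≈ 7.25

d = 1/p = 1000/331 mas = 3.021 pc
M = m − 5 log₁₀ d + 5 = 0.08 − 5·0.4802 + 5 = 2.679
M − M_☉ = 2.679 − 4.83 = -2.151
L/L_☉ = 10^(−0.4 × -2.151) = 7.250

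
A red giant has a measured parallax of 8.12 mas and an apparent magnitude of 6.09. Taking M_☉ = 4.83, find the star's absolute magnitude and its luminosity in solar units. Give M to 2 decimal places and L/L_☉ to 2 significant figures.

d = 1/p = 1000/8.12 mas = 123.2 pc
M = m − 5 log₁₀ d + 5 = 6.09 − 5·2.0904 + 5 = 0.638
M − M_☉ = 0.638 − 4.83 = -4.192
L/L_☉ = 10^(−0.4 × -4.192) = 47.52

M ≈ 0.64; L/L_☉ ≈ 48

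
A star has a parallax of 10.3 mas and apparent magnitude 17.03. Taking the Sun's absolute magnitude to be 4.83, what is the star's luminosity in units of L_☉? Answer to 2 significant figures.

d = 1/p = 1000/10.3 mas = 97.09 pc
M = m − 5 log₁₀ d + 5 = 17.03 − 5·1.9872 + 5 = 12.094
M − M_☉ = 12.094 − 4.83 = 7.264
L/L_☉ = 10^(−0.4 × 7.264) = 1.243×10^-3

L/L_☉ ≈ 1.2×10^-3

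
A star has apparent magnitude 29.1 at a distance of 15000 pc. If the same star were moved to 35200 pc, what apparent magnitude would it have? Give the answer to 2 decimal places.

Flux ∝ 1/d², so Δm = 5 log₁₀(d₂/d₁) = 5 log₁₀(35200/15000) = 1.852
m₂ = m₁ + Δm = 29.1 + (1.852) = 30.952

m ≈ 30.95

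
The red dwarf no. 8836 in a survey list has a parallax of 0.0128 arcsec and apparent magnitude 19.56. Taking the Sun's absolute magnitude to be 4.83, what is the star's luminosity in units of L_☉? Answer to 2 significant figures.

d = 1/p = 1/0.0128″ = 78.12 pc
M = m − 5 log₁₀ d + 5 = 19.56 − 5·1.8928 + 5 = 15.096
M − M_☉ = 15.096 − 4.83 = 10.266
L/L_☉ = 10^(−0.4 × 10.266) = 7.827×10^-5

L/L_☉ ≈ 7.8×10^-5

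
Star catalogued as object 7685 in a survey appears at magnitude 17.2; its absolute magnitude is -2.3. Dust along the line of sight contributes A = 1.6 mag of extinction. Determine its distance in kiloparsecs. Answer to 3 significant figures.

d ≈ 38.0 kpc

m − M = 5 log₁₀(d/10 pc) + A  ⇒  17.2 − (-2.3) − 1.6 = 5 log₁₀(d/10)
17.900 = 5 log₁₀(d/10)
log₁₀ d = (m − M − A)/5 + 1 = 4.5800
d = 10^4.5800 = 38020 pc
= 38.02 kpc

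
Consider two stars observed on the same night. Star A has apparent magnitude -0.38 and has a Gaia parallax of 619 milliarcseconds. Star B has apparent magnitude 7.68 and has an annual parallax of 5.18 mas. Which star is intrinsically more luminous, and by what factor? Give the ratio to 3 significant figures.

Star A: p = 619 mas = 0.619″ → d = 1/p = 1.616 pc
Star A: M = m − 5 log₁₀ d + 5 = -0.38 − 5·0.2083 + 5 = 3.578
Star B: p = 5.18 mas = 5.18×10^-3″ → d = 1/p = 193.1 pc
Star B: M = m − 5 log₁₀ d + 5 = 7.68 − 5·2.2857 + 5 = 1.252
ΔM = M_A − M_B = 3.578 − (1.252) = 2.327; smaller M is more luminous → Star B.
L ratio = 10^(0.4 |ΔM|) = 10^0.931 = 8.526

Star B is more luminous, by a factor of 8.53.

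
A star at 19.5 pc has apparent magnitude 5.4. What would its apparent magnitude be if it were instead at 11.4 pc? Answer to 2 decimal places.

Flux ∝ 1/d², so Δm = 5 log₁₀(d₂/d₁) = 5 log₁₀(11.4/19.5) = -1.166
m₂ = m₁ + Δm = 5.4 + (-1.166) = 4.234

m ≈ 4.23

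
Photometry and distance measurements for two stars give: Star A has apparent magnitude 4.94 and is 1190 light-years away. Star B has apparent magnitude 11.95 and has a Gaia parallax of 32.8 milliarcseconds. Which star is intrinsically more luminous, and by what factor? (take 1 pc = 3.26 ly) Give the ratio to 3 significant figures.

Star A is more luminous, by a factor of 91300.

Star A: d = 1190 ly / 3.26 = 365.0 pc
Star A: M = m − 5 log₁₀ d + 5 = 4.94 − 5·2.5623 + 5 = -2.872
Star B: p = 32.8 mas = 0.0328″ → d = 1/p = 30.49 pc
Star B: M = m − 5 log₁₀ d + 5 = 11.95 − 5·1.4841 + 5 = 9.529
ΔM = M_A − M_B = -2.872 − (9.529) = -12.401; smaller M is more luminous → Star A.
L ratio = 10^(0.4 |ΔM|) = 10^4.960 = 91290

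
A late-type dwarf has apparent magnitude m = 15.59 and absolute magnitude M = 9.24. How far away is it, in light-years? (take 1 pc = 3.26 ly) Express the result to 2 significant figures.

Distance modulus: m − M = 15.59 − (9.24) = 6.350
m − M = 5 log₁₀ d − 5
log₁₀ d = (m − M)/5 + 1 = 2.2700
d = 10^2.2700 = 186.2 pc
= 607.0 ly

d ≈ 610 ly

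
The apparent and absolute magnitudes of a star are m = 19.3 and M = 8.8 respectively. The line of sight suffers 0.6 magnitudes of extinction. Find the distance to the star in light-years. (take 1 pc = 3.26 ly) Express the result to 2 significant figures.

d ≈ 3100 ly

m − M = 5 log₁₀(d/10 pc) + A  ⇒  19.3 − (8.8) − 0.6 = 5 log₁₀(d/10)
9.900 = 5 log₁₀(d/10)
log₁₀ d = (m − M − A)/5 + 1 = 2.9800
d = 10^2.9800 = 955.0 pc
= 3113 ly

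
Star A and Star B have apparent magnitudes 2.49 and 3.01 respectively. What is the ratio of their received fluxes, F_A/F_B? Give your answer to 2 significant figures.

Δm = 2.49 − (3.01) = -0.52
Flux ratio = 10^(−0.4 Δm) = 10^(−0.4 × -0.52) = 10^0.208 = 1.614

F_A/F_B ≈ 1.6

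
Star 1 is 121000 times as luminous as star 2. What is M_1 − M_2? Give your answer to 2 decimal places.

M_1 − M_2 ≈ -12.71

Pogson: ΔM = −2.5 log₁₀(ratio) = −2.5 log₁₀(121000) = −2.5 × 5.0828 = -12.707
Star 1 is brighter, so it has the smaller magnitude: the difference is negative.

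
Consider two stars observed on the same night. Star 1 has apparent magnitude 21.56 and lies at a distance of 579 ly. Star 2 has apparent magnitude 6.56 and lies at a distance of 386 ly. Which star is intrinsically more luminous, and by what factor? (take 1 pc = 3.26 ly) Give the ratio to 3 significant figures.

Star 2 is more luminous, by a factor of 444000.

Star 1: d = 579 ly / 3.26 = 177.6 pc
Star 1: M = m − 5 log₁₀ d + 5 = 21.56 − 5·2.2495 + 5 = 15.313
Star 2: d = 386 ly / 3.26 = 118.4 pc
Star 2: M = m − 5 log₁₀ d + 5 = 6.56 − 5·2.0734 + 5 = 1.193
ΔM = M_1 − M_2 = 15.313 − (1.193) = 14.120; smaller M is more luminous → Star 2.
L ratio = 10^(0.4 |ΔM|) = 10^5.648 = 444400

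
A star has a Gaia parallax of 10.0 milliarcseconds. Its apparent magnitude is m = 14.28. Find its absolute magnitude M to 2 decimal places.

p = 10.0 mas = 0.0100″ → d = 1/p = 100.0 pc
5 log₁₀(d/10 pc) = 5 log₁₀(100.0) − 5 = 5.000
M = m − 5 log₁₀(d/10) = 14.28 − 5.000 = 9.280

M ≈ 9.28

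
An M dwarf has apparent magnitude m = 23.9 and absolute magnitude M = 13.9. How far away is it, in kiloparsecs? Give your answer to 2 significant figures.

μ = m − M = 10.000
m − M = 5 log₁₀ d − 5
log₁₀ d = (m − M)/5 + 1 = 3.0000
d = 10^3.0000 = 1000 pc
= 1.000 kpc

d ≈ 1.0 kpc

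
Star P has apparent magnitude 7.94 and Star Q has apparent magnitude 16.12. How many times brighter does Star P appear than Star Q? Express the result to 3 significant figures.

1870

Magnitude difference = -8.18
Flux ratio = 10^(−0.4 Δm) = 10^(−0.4 × -8.18) = 10^3.272 = 1871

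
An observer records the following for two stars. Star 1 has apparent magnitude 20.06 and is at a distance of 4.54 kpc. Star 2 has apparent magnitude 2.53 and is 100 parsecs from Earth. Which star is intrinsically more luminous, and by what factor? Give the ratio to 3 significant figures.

Star 2 is more luminous, by a factor of 4990.

Star 1: d = 4.54 kpc = 4540 pc
Star 1: M = m − 5 log₁₀ d + 5 = 20.06 − 5·3.6571 + 5 = 6.775
Star 2: M = m − 5 log₁₀ d + 5 = 2.53 − 5·2.0000 + 5 = -2.470
ΔM = M_1 − M_2 = 6.775 − (-2.470) = 9.245; smaller M is more luminous → Star 2.
L ratio = 10^(0.4 |ΔM|) = 10^3.698 = 4988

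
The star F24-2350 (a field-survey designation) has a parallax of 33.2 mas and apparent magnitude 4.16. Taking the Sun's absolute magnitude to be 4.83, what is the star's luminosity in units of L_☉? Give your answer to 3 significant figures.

d = 1/p = 1000/33.2 mas = 30.12 pc
M = m − 5 log₁₀ d + 5 = 4.16 − 5·1.4789 + 5 = 1.766
M − M_☉ = 1.766 − 4.83 = -3.064
L/L_☉ = 10^(−0.4 × -3.064) = 16.82

L/L_☉ ≈ 16.8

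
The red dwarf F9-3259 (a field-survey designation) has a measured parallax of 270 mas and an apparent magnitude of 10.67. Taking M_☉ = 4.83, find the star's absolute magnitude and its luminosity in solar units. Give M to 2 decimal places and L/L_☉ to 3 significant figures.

d = 1/p = 1000/270 mas = 3.704 pc
M = m − 5 log₁₀ d + 5 = 10.67 − 5·0.5686 + 5 = 12.827
M − M_☉ = 12.827 − 4.83 = 7.997
L/L_☉ = 10^(−0.4 × 7.997) = 6.328×10^-4

M ≈ 12.83; L/L_☉ ≈ 6.33×10^-4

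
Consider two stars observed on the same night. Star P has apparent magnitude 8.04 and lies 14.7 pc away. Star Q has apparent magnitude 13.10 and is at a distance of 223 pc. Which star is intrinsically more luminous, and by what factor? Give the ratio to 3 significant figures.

Star P: M = m − 5 log₁₀ d + 5 = 8.04 − 5·1.1673 + 5 = 7.203
Star Q: M = m − 5 log₁₀ d + 5 = 13.10 − 5·2.3483 + 5 = 6.358
ΔM = M_P − M_Q = 7.203 − (6.358) = 0.845; smaller M is more luminous → Star Q.
L ratio = 10^(0.4 |ΔM|) = 10^0.338 = 2.178

Star Q is more luminous, by a factor of 2.18.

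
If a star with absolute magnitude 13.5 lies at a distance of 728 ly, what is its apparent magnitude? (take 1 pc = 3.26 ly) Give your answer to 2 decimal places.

d = 728 ly / 3.26 = 223.3 pc
m = M + 5 log₁₀ d − 5 = 13.5 + 5·2.3489 − 5 = 20.245

m ≈ 20.24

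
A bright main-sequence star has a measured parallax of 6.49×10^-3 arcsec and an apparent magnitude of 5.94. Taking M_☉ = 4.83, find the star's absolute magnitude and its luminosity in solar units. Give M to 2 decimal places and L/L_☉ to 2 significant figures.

M ≈ 0.00; L/L_☉ ≈ 85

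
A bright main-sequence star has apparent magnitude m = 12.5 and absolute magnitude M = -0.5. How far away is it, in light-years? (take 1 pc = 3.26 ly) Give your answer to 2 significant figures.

μ = m − M = 13.000
m − M = 5 log₁₀ d − 5
log₁₀ d = (m − M)/5 + 1 = 3.6000
d = 10^3.6000 = 3981 pc
= 12980 ly

d ≈ 13000 ly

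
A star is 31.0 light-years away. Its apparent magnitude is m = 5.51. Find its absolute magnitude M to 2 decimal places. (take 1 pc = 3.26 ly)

M ≈ 5.62

d = 31.0 ly / 3.26 = 9.509 pc
5 log₁₀(d/10 pc) = 5 log₁₀(9.509) − 5 = -0.109
M = m − 5 log₁₀(d/10) = 5.51 + 0.109 = 5.619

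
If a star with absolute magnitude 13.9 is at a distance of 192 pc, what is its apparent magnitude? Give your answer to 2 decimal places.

m ≈ 20.32

m = M + 5 log₁₀ d − 5 = 13.9 + 5·2.2833 − 5 = 20.317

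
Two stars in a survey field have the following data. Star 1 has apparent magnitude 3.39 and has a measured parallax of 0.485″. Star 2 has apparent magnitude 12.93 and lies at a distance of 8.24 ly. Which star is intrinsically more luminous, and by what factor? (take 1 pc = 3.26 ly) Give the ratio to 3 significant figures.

Star 1 is more luminous, by a factor of 4360.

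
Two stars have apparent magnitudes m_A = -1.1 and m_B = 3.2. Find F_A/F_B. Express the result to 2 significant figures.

F_A/F_B ≈ 52

Δm = -1.1 − (3.2) = -4.3
Flux ratio = 10^(−0.4 Δm) = 10^(−0.4 × -4.3) = 10^1.720 = 52.48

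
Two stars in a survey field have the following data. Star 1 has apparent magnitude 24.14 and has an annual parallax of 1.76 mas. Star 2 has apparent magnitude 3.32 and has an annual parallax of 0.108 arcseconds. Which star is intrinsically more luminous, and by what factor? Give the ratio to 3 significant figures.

Star 2 is more luminous, by a factor of 56500.

Star 1: p = 1.76 mas = 1.76×10^-3″ → d = 1/p = 568.2 pc
Star 1: M = m − 5 log₁₀ d + 5 = 24.14 − 5·2.7545 + 5 = 15.368
Star 2: d = 1/p = 1/0.108″ = 9.259 pc
Star 2: M = m − 5 log₁₀ d + 5 = 3.32 − 5·0.9666 + 5 = 3.487
ΔM = M_1 − M_2 = 15.368 − (3.487) = 11.880; smaller M is more luminous → Star 2.
L ratio = 10^(0.4 |ΔM|) = 10^4.752 = 56520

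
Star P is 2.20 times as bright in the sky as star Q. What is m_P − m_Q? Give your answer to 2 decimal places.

Pogson: Δm = −2.5 log₁₀(ratio) = −2.5 log₁₀(2.20) = −2.5 × 0.3424 = -0.856
Star P is brighter, so it has the smaller magnitude: the difference is negative.

m_P − m_Q ≈ -0.86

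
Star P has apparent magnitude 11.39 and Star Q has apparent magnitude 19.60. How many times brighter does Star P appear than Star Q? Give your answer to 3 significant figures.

1920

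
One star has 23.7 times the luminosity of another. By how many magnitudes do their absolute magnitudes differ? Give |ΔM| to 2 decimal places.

|ΔM| ≈ 3.44

Pogson: ΔM = −2.5 log₁₀(ratio) = −2.5 log₁₀(23.7) = −2.5 × 1.3747 = -3.437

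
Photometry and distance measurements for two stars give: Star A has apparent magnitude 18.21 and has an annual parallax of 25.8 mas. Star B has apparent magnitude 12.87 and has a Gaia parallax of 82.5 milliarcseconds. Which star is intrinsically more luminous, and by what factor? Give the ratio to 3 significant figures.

Star B is more luminous, by a factor of 13.4.

Star A: p = 25.8 mas = 0.0258″ → d = 1/p = 38.76 pc
Star A: M = m − 5 log₁₀ d + 5 = 18.21 − 5·1.5884 + 5 = 15.268
Star B: p = 82.5 mas = 0.0825″ → d = 1/p = 12.12 pc
Star B: M = m − 5 log₁₀ d + 5 = 12.87 − 5·1.0835 + 5 = 12.452
ΔM = M_A − M_B = 15.268 − (12.452) = 2.816; smaller M is more luminous → Star B.
L ratio = 10^(0.4 |ΔM|) = 10^1.126 = 13.38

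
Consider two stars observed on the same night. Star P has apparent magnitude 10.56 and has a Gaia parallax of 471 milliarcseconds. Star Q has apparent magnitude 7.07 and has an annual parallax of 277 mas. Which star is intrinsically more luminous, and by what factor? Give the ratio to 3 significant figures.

Star P: p = 471 mas = 0.471″ → d = 1/p = 2.123 pc
Star P: M = m − 5 log₁₀ d + 5 = 10.56 − 5·0.3270 + 5 = 13.925
Star Q: p = 277 mas = 0.277″ → d = 1/p = 3.610 pc
Star Q: M = m − 5 log₁₀ d + 5 = 7.07 − 5·0.5575 + 5 = 9.282
ΔM = M_P − M_Q = 13.925 − (9.282) = 4.643; smaller M is more luminous → Star Q.
L ratio = 10^(0.4 |ΔM|) = 10^1.857 = 71.96

Star Q is more luminous, by a factor of 72.0.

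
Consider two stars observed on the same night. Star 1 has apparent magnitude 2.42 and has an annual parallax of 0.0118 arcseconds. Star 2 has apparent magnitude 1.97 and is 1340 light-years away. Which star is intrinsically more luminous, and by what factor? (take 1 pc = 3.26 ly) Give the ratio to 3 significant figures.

Star 1: d = 1/p = 1/0.0118″ = 84.75 pc
Star 1: M = m − 5 log₁₀ d + 5 = 2.42 − 5·1.9281 + 5 = -2.221
Star 2: d = 1340 ly / 3.26 = 411.0 pc
Star 2: M = m − 5 log₁₀ d + 5 = 1.97 − 5·2.6139 + 5 = -6.099
ΔM = M_1 − M_2 = -2.221 − (-6.099) = 3.879; smaller M is more luminous → Star 2.
L ratio = 10^(0.4 |ΔM|) = 10^1.552 = 35.61

Star 2 is more luminous, by a factor of 35.6.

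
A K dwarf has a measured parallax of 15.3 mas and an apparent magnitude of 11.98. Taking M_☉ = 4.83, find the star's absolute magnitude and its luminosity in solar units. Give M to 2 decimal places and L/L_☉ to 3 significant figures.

d = 1/p = 1000/15.3 mas = 65.36 pc
M = m − 5 log₁₀ d + 5 = 11.98 − 5·1.8153 + 5 = 7.903
M − M_☉ = 7.903 − 4.83 = 3.073
L/L_☉ = 10^(−0.4 × 3.073) = 0.05897

M ≈ 7.90; L/L_☉ ≈ 0.0590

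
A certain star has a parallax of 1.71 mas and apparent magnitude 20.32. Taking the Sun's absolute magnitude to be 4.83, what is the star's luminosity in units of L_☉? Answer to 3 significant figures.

L/L_☉ ≈ 2.18×10^-3

d = 1/p = 1000/1.71 mas = 584.8 pc
M = m − 5 log₁₀ d + 5 = 20.32 − 5·2.7670 + 5 = 11.485
M − M_☉ = 11.485 − 4.83 = 6.655
L/L_☉ = 10^(−0.4 × 6.655) = 2.178×10^-3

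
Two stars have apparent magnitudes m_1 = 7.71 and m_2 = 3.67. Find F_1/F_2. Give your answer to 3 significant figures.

Δm = 7.71 − (3.67) = 4.04
Flux ratio = 10^(−0.4 Δm) = 10^(−0.4 × 4.04) = 10^-1.616 = 0.02421

F_1/F_2 ≈ 0.0242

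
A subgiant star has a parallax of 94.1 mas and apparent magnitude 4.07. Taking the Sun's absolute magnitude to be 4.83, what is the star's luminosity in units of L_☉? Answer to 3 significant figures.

L/L_☉ ≈ 2.27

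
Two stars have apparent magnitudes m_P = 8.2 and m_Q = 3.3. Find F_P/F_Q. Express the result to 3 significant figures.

Δm = 8.2 − (3.3) = 4.9
Flux ratio = 10^(−0.4 Δm) = 10^(−0.4 × 4.9) = 10^-1.960 = 0.01096

F_P/F_Q ≈ 0.0110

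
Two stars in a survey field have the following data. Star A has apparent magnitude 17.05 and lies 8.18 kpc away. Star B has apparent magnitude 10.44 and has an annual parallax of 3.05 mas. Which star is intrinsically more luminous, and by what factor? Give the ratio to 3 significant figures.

Star A is more luminous, by a factor of 1.41.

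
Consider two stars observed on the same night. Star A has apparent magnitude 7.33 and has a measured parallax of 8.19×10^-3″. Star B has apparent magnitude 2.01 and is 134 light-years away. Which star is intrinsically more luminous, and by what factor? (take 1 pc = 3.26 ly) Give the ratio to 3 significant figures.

Star B is more luminous, by a factor of 15.2.

Star A: d = 1/p = 1/8.19×10^-3″ = 122.1 pc
Star A: M = m − 5 log₁₀ d + 5 = 7.33 − 5·2.0867 + 5 = 1.896
Star B: d = 134 ly / 3.26 = 41.10 pc
Star B: M = m − 5 log₁₀ d + 5 = 2.01 − 5·1.6139 + 5 = -1.059
ΔM = M_A − M_B = 1.896 − (-1.059) = 2.956; smaller M is more luminous → Star B.
L ratio = 10^(0.4 |ΔM|) = 10^1.182 = 15.22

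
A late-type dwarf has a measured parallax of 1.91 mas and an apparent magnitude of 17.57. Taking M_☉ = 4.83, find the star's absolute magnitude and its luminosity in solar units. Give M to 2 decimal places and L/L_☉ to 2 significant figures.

M ≈ 8.98; L/L_☉ ≈ 0.022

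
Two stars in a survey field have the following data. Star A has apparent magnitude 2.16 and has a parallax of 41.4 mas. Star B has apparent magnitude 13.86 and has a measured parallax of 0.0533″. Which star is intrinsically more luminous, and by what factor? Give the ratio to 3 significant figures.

Star A is more luminous, by a factor of 79300.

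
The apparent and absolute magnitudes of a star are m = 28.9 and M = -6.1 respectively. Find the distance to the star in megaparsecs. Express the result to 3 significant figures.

d ≈ 100 Mpc

μ = m − M = 35.000
m − M = 5 log₁₀ d − 5
log₁₀ d = (m − M)/5 + 1 = 8.0000
d = 10^8.0000 = 1.000×10^8 pc
= 100.0 Mpc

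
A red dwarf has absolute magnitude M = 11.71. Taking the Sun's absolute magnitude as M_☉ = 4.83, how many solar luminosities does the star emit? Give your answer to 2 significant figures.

L/L_☉ ≈ 1.8×10^-3

M − M_☉ = 11.71 − 4.83 = 6.880
L/L_☉ = 10^(−0.4 (M − M_☉)) = 10^-2.752 = 1.770×10^-3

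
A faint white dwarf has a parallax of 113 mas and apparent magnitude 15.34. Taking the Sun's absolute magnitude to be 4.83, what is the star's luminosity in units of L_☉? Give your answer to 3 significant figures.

d = 1/p = 1000/113 mas = 8.850 pc
M = m − 5 log₁₀ d + 5 = 15.34 − 5·0.9469 + 5 = 15.605
M − M_☉ = 15.605 − 4.83 = 10.775
L/L_☉ = 10^(−0.4 × 10.775) = 4.896×10^-5

L/L_☉ ≈ 4.90×10^-5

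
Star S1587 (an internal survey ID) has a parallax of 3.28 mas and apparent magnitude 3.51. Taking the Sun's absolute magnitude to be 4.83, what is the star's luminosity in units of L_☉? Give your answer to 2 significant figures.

L/L_☉ ≈ 3100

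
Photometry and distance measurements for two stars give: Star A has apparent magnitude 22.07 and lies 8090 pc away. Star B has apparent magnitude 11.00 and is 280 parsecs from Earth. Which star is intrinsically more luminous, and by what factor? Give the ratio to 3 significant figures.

Star A: M = m − 5 log₁₀ d + 5 = 22.07 − 5·3.9079 + 5 = 7.530
Star B: M = m − 5 log₁₀ d + 5 = 11.00 − 5·2.4472 + 5 = 3.764
ΔM = M_A − M_B = 7.530 − (3.764) = 3.766; smaller M is more luminous → Star B.
L ratio = 10^(0.4 |ΔM|) = 10^1.506 = 32.09

Star B is more luminous, by a factor of 32.1.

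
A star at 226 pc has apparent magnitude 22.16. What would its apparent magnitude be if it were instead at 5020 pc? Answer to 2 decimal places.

Flux ∝ 1/d², so Δm = 5 log₁₀(d₂/d₁) = 5 log₁₀(5020/226) = 6.733
m₂ = m₁ + Δm = 22.16 + (6.733) = 28.893

m ≈ 28.89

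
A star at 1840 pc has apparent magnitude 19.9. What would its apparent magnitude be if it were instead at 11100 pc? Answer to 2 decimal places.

Flux ∝ 1/d², so Δm = 5 log₁₀(d₂/d₁) = 5 log₁₀(11100/1840) = 3.903
m₂ = m₁ + Δm = 19.9 + (3.903) = 23.803

m ≈ 23.80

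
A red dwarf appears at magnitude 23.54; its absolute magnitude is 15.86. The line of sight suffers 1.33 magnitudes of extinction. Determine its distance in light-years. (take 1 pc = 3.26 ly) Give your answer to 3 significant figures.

m − M = 5 log₁₀(d/10 pc) + A  ⇒  23.54 − (15.86) − 1.33 = 5 log₁₀(d/10)
6.350 = 5 log₁₀(d/10)
log₁₀ d = (m − M − A)/5 + 1 = 2.2700
d = 10^2.2700 = 186.2 pc
= 607.0 ly

d ≈ 607 ly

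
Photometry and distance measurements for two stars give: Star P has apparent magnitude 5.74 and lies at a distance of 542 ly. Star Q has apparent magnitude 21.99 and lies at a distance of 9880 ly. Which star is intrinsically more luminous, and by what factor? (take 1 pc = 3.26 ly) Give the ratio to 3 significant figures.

Star P is more luminous, by a factor of 9520.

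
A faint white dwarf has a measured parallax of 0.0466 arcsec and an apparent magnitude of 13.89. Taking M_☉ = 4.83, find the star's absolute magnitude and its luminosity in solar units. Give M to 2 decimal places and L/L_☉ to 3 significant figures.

M ≈ 12.23; L/L_☉ ≈ 1.09×10^-3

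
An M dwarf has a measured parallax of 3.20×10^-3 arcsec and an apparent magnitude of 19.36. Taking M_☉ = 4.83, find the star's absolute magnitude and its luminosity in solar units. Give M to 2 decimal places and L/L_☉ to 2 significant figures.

M ≈ 11.89; L/L_☉ ≈ 1.5×10^-3

d = 1/p = 1/3.20×10^-3″ = 312.5 pc
M = m − 5 log₁₀ d + 5 = 19.36 − 5·2.4949 + 5 = 11.886
M − M_☉ = 11.886 − 4.83 = 7.056
L/L_☉ = 10^(−0.4 × 7.056) = 1.506×10^-3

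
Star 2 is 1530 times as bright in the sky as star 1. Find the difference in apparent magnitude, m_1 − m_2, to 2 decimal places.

m_1 − m_2 ≈ 7.96

Pogson: Δm = −2.5 log₁₀(ratio) = −2.5 log₁₀(1530) = −2.5 × 3.1847 = -7.962
Star 2 is brighter so has the smaller magnitude: m_1 − m_2 is positive.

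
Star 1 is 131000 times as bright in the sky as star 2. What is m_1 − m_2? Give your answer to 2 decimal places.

m_1 − m_2 ≈ -12.79

Pogson: Δm = −2.5 log₁₀(ratio) = −2.5 log₁₀(131000) = −2.5 × 5.1173 = -12.793
Star 1 is brighter, so it has the smaller magnitude: the difference is negative.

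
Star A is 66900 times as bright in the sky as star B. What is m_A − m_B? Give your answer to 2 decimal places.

Pogson: Δm = −2.5 log₁₀(ratio) = −2.5 log₁₀(66900) = −2.5 × 4.8254 = -12.064
Star A is brighter, so it has the smaller magnitude: the difference is negative.

m_A − m_B ≈ -12.06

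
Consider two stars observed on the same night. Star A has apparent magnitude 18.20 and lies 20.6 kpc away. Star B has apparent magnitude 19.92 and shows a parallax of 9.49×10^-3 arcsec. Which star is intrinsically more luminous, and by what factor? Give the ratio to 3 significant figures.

Star A is more luminous, by a factor of 186000.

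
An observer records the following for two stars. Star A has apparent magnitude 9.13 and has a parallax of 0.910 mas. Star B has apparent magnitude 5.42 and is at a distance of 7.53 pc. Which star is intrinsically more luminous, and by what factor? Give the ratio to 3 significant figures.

Star A is more luminous, by a factor of 699.

Star A: p = 0.910 mas = 9.10×10^-4″ → d = 1/p = 1099 pc
Star A: M = m − 5 log₁₀ d + 5 = 9.13 − 5·3.0410 + 5 = -1.075
Star B: M = m − 5 log₁₀ d + 5 = 5.42 − 5·0.8768 + 5 = 6.036
ΔM = M_A − M_B = -1.075 − (6.036) = -7.111; smaller M is more luminous → Star A.
L ratio = 10^(0.4 |ΔM|) = 10^2.844 = 698.8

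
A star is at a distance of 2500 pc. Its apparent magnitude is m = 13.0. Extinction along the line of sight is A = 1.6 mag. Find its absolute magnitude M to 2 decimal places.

M ≈ -0.59

5 log₁₀(d/10 pc) = 5 log₁₀(2500) − 5 = 11.990
M = m − 5 log₁₀(d/10) − A = 13.0 − 11.990 − 1.6 = -0.590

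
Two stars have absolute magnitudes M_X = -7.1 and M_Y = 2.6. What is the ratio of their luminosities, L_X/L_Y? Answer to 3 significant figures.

L_X/L_Y ≈ 7590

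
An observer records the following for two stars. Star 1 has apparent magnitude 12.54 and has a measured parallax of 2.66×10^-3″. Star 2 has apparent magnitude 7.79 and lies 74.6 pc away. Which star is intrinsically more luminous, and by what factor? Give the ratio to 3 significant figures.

Star 1: d = 1/p = 1/2.66×10^-3″ = 375.9 pc
Star 1: M = m − 5 log₁₀ d + 5 = 12.54 − 5·2.5751 + 5 = 4.664
Star 2: M = m − 5 log₁₀ d + 5 = 7.79 − 5·1.8727 + 5 = 3.426
ΔM = M_1 − M_2 = 4.664 − (3.426) = 1.238; smaller M is more luminous → Star 2.
L ratio = 10^(0.4 |ΔM|) = 10^0.495 = 3.128

Star 2 is more luminous, by a factor of 3.13.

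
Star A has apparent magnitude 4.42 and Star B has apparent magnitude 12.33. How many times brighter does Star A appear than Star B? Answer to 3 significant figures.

1460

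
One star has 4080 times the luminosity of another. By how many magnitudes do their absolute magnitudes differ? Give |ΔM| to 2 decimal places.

Pogson: ΔM = −2.5 log₁₀(ratio) = −2.5 log₁₀(4080) = −2.5 × 3.6107 = -9.027

|ΔM| ≈ 9.03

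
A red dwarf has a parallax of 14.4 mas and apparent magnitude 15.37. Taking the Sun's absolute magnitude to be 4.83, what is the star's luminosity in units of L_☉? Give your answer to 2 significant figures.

L/L_☉ ≈ 2.9×10^-3

d = 1/p = 1000/14.4 mas = 69.44 pc
M = m − 5 log₁₀ d + 5 = 15.37 − 5·1.8416 + 5 = 11.162
M − M_☉ = 11.162 − 4.83 = 6.332
L/L_☉ = 10^(−0.4 × 6.332) = 2.933×10^-3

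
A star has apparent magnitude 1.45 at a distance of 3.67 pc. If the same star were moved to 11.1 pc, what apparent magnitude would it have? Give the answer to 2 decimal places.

m ≈ 3.85

Flux ∝ 1/d², so Δm = 5 log₁₀(d₂/d₁) = 5 log₁₀(11.1/3.67) = 2.403
m₂ = m₁ + Δm = 1.45 + (2.403) = 3.853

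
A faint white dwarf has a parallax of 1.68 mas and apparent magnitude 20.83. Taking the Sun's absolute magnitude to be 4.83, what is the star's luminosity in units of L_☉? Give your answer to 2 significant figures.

L/L_☉ ≈ 1.4×10^-3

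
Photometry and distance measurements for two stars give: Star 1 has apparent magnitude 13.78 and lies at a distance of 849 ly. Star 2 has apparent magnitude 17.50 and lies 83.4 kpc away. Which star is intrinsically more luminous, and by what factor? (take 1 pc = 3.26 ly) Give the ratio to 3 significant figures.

Star 1: d = 849 ly / 3.26 = 260.4 pc
Star 1: M = m − 5 log₁₀ d + 5 = 13.78 − 5·2.4157 + 5 = 6.702
Star 2: d = 83.4 kpc = 83400 pc
Star 2: M = m − 5 log₁₀ d + 5 = 17.50 − 5·4.9212 + 5 = -2.106
ΔM = M_1 − M_2 = 6.702 − (-2.106) = 8.807; smaller M is more luminous → Star 2.
L ratio = 10^(0.4 |ΔM|) = 10^3.523 = 3334

Star 2 is more luminous, by a factor of 3330.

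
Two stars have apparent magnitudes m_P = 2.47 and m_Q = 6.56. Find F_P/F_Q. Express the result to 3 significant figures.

Magnitude difference = -4.09
Flux ratio = 10^(−0.4 Δm) = 10^(−0.4 × -4.09) = 10^1.636 = 43.25

F_P/F_Q ≈ 43.3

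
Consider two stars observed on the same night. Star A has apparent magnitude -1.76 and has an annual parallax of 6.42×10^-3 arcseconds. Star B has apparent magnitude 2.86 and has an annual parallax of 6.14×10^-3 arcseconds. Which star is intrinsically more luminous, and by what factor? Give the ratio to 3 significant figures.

Star A: d = 1/p = 1/6.42×10^-3″ = 155.8 pc
Star A: M = m − 5 log₁₀ d + 5 = -1.76 − 5·2.1925 + 5 = -7.722
Star B: d = 1/p = 1/6.14×10^-3″ = 162.9 pc
Star B: M = m − 5 log₁₀ d + 5 = 2.86 − 5·2.2118 + 5 = -3.199
ΔM = M_A − M_B = -7.722 − (-3.199) = -4.523; smaller M is more luminous → Star A.
L ratio = 10^(0.4 |ΔM|) = 10^1.809 = 64.46

Star A is more luminous, by a factor of 64.5.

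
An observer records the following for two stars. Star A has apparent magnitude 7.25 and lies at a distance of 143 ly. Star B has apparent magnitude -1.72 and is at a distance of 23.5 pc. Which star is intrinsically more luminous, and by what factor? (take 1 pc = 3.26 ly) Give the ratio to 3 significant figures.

Star A: d = 143 ly / 3.26 = 43.87 pc
Star A: M = m − 5 log₁₀ d + 5 = 7.25 − 5·1.6421 + 5 = 4.039
Star B: M = m − 5 log₁₀ d + 5 = -1.72 − 5·1.3711 + 5 = -3.575
ΔM = M_A − M_B = 4.039 − (-3.575) = 7.615; smaller M is more luminous → Star B.
L ratio = 10^(0.4 |ΔM|) = 10^3.046 = 1111

Star B is more luminous, by a factor of 1110.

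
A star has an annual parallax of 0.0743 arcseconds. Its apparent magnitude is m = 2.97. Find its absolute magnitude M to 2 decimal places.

M ≈ 2.32

d = 1/p = 1/0.0743″ = 13.46 pc
5 log₁₀(d/10 pc) = 5 log₁₀(13.46) − 5 = 0.645
M = m − 5 log₁₀(d/10) = 2.97 − 0.645 = 2.325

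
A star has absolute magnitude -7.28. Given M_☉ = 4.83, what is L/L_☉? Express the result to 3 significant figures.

L/L_☉ ≈ 69800

M − M_☉ = -7.28 − 4.83 = -12.110
L/L_☉ = 10^(−0.4 (M − M_☉)) = 10^4.844 = 69820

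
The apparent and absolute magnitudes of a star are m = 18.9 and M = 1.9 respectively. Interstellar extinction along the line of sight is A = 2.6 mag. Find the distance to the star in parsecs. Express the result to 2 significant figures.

m − M = 5 log₁₀(d/10 pc) + A  ⇒  18.9 − (1.9) − 2.6 = 5 log₁₀(d/10)
14.400 = 5 log₁₀(d/10)
log₁₀ d = (m − M − A)/5 + 1 = 3.8800
d = 10^3.8800 = 7586 pc

d ≈ 7600 pc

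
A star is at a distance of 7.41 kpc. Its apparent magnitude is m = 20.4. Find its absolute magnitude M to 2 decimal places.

M ≈ 6.05

d = 7.41 kpc = 7410 pc
5 log₁₀(d/10 pc) = 5 log₁₀(7410) − 5 = 14.349
M = m − 5 log₁₀(d/10) = 20.4 − 14.349 = 6.051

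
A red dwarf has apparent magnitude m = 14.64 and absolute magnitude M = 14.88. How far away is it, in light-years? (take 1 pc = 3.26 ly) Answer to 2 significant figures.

d ≈ 29 ly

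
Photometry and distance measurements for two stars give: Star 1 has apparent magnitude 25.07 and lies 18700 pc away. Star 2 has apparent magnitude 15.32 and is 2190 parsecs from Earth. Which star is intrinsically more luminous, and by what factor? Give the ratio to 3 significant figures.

Star 1: M = m − 5 log₁₀ d + 5 = 25.07 − 5·4.2718 + 5 = 8.711
Star 2: M = m − 5 log₁₀ d + 5 = 15.32 − 5·3.3404 + 5 = 3.618
ΔM = M_1 − M_2 = 8.711 − (3.618) = 5.093; smaller M is more luminous → Star 2.
L ratio = 10^(0.4 |ΔM|) = 10^2.037 = 108.9

Star 2 is more luminous, by a factor of 109.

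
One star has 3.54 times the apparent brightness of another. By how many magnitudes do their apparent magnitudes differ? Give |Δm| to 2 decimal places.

Pogson: Δm = −2.5 log₁₀(ratio) = −2.5 log₁₀(3.54) = −2.5 × 0.5490 = -1.373

|Δm| ≈ 1.37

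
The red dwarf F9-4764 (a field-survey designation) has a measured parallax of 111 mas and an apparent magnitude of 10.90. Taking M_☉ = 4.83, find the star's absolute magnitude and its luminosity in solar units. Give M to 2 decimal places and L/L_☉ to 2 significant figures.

d = 1/p = 1000/111 mas = 9.009 pc
M = m − 5 log₁₀ d + 5 = 10.90 − 5·0.9547 + 5 = 11.127
M − M_☉ = 11.127 − 4.83 = 6.297
L/L_☉ = 10^(−0.4 × 6.297) = 3.029×10^-3

M ≈ 11.13; L/L_☉ ≈ 3.0×10^-3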